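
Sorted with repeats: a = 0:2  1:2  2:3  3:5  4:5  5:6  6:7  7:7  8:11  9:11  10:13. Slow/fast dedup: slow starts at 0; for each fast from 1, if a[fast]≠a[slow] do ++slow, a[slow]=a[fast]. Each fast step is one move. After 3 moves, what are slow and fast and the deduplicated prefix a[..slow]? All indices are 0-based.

slow=2, fast=4, prefix=[2, 3, 5]

(s=0,f=1) a[fast]=2=a[slow] dup → fast++
(s=0,f=2) a[fast]=3≠a[slow]=2 write a[1]=3 → slow++,fast++
(s=1,f=3) a[fast]=5≠a[slow]=3 write a[2]=5 → slow++,fast++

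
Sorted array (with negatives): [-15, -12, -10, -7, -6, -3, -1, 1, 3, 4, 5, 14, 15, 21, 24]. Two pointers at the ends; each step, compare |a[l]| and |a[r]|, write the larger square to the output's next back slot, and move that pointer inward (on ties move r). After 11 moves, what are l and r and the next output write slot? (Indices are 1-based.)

[1,15] |-15|<=|24| out[15]=576 → r--
[1,14] |-15|<=|21| out[14]=441 → r--
[1,13] |-15|<=|15| out[13]=225 → r--
[1,12] |-15|>|14| out[12]=225 → l++
[2,12] |-12|<=|14| out[11]=196 → r--
[2,11] |-12|>|5| out[10]=144 → l++
[3,11] |-10|>|5| out[9]=100 → l++
[4,11] |-7|>|5| out[8]=49 → l++
[5,11] |-6|>|5| out[7]=36 → l++
[6,11] |-3|<=|5| out[6]=25 → r--
[6,10] |-3|<=|4| out[5]=16 → r--

l=6, r=9, next write slot=4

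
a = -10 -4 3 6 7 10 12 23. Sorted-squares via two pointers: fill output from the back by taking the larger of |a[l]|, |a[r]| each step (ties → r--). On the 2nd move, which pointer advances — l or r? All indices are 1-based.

r

[1,8] |-10|<=|23| out[8]=529 → r--
[1,7] |-10|<=|12| out[7]=144 → r--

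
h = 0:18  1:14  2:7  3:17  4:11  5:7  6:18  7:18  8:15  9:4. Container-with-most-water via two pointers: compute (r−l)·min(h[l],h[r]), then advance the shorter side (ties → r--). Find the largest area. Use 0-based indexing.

l=0 r=9: min(18,4)*9=36 best=36 *, r--
l=0 r=8: min(18,15)*8=120 best=120 *, r--
l=0 r=7: min(18,18)*7=126 best=126 *, r--
l=0 r=6: min(18,18)*6=108 best=126, r--
l=0 r=5: min(18,7)*5=35 best=126, r--
l=0 r=4: min(18,11)*4=44 best=126, r--
l=0 r=3: min(18,17)*3=51 best=126, r--
l=0 r=2: min(18,7)*2=14 best=126, r--
l=0 r=1: min(18,14)*1=14 best=126, r--

max area = 126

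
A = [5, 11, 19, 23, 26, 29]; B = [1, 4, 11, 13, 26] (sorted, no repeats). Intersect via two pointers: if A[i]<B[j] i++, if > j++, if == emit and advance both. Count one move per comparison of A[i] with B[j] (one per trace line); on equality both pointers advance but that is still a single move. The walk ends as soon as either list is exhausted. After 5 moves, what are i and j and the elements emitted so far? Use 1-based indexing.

i=3, j=5, emitted=[11]

i=1 j=1: 5>1, j++
i=1 j=2: 5>4, j++
i=1 j=3: 5<11, i++
i=2 j=3: 11==11 emit, i++,j++
i=3 j=4: 19>13, j++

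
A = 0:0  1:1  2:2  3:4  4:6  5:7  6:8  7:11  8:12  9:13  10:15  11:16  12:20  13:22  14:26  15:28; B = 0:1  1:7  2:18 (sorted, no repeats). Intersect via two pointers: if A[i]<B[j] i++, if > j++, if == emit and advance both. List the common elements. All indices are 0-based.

intersection = [1, 7]

[i=0,j=0] 0<1 → i++
[i=1,j=0] 1==1 emit → i++,j++
[i=2,j=1] 2<7 → i++
[i=3,j=1] 4<7 → i++
[i=4,j=1] 6<7 → i++
[i=5,j=1] 7==7 emit → i++,j++
[i=6,j=2] 8<18 → i++
[i=7,j=2] 11<18 → i++
[i=8,j=2] 12<18 → i++
[i=9,j=2] 13<18 → i++
[i=10,j=2] 15<18 → i++
[i=11,j=2] 16<18 → i++
[i=12,j=2] 20>18 → j++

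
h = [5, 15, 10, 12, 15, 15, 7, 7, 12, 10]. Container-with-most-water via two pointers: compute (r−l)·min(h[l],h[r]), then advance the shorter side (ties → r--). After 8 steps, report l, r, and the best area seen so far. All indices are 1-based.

l=2, r=3, best area=84

[1,10] min(5,10)*9=45 best=45 * → l++
[2,10] min(15,10)*8=80 best=80 * → r--
[2,9] min(15,12)*7=84 best=84 * → r--
[2,8] min(15,7)*6=42 best=84 → r--
[2,7] min(15,7)*5=35 best=84 → r--
[2,6] min(15,15)*4=60 best=84 → r--
[2,5] min(15,15)*3=45 best=84 → r--
[2,4] min(15,12)*2=24 best=84 → r--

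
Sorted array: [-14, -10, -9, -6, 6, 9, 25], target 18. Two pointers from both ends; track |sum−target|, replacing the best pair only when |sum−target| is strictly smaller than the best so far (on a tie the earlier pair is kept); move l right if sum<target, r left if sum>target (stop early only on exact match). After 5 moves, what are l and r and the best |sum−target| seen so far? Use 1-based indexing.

l=1 r=7: -14+25=11 d=7 *, l++
l=2 r=7: -10+25=15 d=3 *, l++
l=3 r=7: -9+25=16 d=2 *, l++
l=4 r=7: -6+25=19 d=1 *, r--
l=4 r=6: -6+9=3 d=15, l++

l=5, r=6, best |Δ|=1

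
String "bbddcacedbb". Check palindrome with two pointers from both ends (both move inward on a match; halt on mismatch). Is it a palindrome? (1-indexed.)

[1,11] 'b'=='b' → l++,r--
[2,10] 'b'=='b' → l++,r--
[3,9] 'd'=='d' → l++,r--
[4,8] 'd'!='e' → stop

not a palindrome (mismatch at 4,8)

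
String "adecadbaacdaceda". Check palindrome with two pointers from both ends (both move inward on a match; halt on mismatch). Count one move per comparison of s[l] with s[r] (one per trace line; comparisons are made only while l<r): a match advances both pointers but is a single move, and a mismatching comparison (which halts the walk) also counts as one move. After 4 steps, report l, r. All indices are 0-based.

l=0 r=15: 'a'=='a', l++,r--
l=1 r=14: 'd'=='d', l++,r--
l=2 r=13: 'e'=='e', l++,r--
l=3 r=12: 'c'=='c', l++,r--

l=4, r=11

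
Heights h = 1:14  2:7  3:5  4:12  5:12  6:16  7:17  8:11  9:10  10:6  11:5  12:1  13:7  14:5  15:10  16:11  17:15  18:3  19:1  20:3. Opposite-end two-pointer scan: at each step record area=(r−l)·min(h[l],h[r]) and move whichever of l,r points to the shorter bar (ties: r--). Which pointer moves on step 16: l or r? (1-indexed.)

[1,20] min(14,3)*19=57 best=57 * → r--
[1,19] min(14,1)*18=18 best=57 → r--
[1,18] min(14,3)*17=51 best=57 → r--
[1,17] min(14,15)*16=224 best=224 * → l++
[2,17] min(7,15)*15=105 best=224 → l++
[3,17] min(5,15)*14=70 best=224 → l++
[4,17] min(12,15)*13=156 best=224 → l++
[5,17] min(12,15)*12=144 best=224 → l++
[6,17] min(16,15)*11=165 best=224 → r--
[6,16] min(16,11)*10=110 best=224 → r--
[6,15] min(16,10)*9=90 best=224 → r--
[6,14] min(16,5)*8=40 best=224 → r--
[6,13] min(16,7)*7=49 best=224 → r--
[6,12] min(16,1)*6=6 best=224 → r--
[6,11] min(16,5)*5=25 best=224 → r--
[6,10] min(16,6)*4=24 best=224 → r--

r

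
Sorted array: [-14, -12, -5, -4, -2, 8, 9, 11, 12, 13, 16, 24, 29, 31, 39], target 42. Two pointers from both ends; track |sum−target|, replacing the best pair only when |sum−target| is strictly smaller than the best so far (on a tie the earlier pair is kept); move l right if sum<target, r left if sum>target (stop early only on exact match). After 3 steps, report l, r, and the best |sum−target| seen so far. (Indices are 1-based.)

l=4, r=15, best |Δ|=8

l=1 r=15: -14+39=25 d=17 *, l++
l=2 r=15: -12+39=27 d=15 *, l++
l=3 r=15: -5+39=34 d=8 *, l++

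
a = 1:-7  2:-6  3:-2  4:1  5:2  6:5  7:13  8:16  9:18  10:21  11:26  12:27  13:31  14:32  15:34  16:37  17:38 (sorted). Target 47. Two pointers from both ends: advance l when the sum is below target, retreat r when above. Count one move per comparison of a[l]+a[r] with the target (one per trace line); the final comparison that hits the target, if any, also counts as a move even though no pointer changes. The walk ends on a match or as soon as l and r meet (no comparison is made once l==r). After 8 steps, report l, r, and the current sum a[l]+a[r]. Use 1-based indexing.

[1,17] -7+38=31 <47 → l++
[2,17] -6+38=32 <47 → l++
[3,17] -2+38=36 <47 → l++
[4,17] 1+38=39 <47 → l++
[5,17] 2+38=40 <47 → l++
[6,17] 5+38=43 <47 → l++
[7,17] 13+38=51 >47 → r--
[7,16] 13+37=50 >47 → r--

l=7, r=15, sum=47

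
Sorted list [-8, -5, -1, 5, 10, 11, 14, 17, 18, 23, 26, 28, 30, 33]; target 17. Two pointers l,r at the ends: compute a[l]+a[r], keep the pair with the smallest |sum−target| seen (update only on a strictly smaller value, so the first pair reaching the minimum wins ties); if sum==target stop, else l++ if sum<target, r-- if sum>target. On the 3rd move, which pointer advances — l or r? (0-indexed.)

r

l=0 r=13: -8+33=25 d=8 *, r--
l=0 r=12: -8+30=22 d=5 *, r--
l=0 r=11: -8+28=20 d=3 *, r--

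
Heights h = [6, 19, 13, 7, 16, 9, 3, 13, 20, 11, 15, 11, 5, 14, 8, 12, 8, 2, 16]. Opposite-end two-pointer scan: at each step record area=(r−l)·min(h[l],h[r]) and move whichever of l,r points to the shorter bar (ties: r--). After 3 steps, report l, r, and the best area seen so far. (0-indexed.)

l=0 r=18: min(6,16)*18=108 best=108 *, l++
l=1 r=18: min(19,16)*17=272 best=272 *, r--
l=1 r=17: min(19,2)*16=32 best=272, r--

l=1, r=16, best area=272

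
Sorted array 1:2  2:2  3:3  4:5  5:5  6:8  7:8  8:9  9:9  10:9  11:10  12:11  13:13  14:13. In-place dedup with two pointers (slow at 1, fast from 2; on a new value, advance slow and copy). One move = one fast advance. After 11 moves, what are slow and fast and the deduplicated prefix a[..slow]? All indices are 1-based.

(s=1,f=2) a[fast]=2=a[slow] dup → fast++
(s=1,f=3) a[fast]=3≠a[slow]=2 write a[2]=3 → slow++,fast++
(s=2,f=4) a[fast]=5≠a[slow]=3 write a[3]=5 → slow++,fast++
(s=3,f=5) a[fast]=5=a[slow] dup → fast++
(s=3,f=6) a[fast]=8≠a[slow]=5 write a[4]=8 → slow++,fast++
(s=4,f=7) a[fast]=8=a[slow] dup → fast++
(s=4,f=8) a[fast]=9≠a[slow]=8 write a[5]=9 → slow++,fast++
(s=5,f=9) a[fast]=9=a[slow] dup → fast++
(s=5,f=10) a[fast]=9=a[slow] dup → fast++
(s=5,f=11) a[fast]=10≠a[slow]=9 write a[6]=10 → slow++,fast++
(s=6,f=12) a[fast]=11≠a[slow]=10 write a[7]=11 → slow++,fast++

slow=7, fast=13, prefix=[2, 3, 5, 8, 9, 10, 11]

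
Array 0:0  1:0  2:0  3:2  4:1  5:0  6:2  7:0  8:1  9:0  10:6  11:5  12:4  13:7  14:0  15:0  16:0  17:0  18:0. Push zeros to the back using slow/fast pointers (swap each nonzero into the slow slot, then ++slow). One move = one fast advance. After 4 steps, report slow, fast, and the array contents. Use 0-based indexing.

slow=0 fast=0: a[fast]=0, fast++
slow=0 fast=1: a[fast]=0, fast++
slow=0 fast=2: a[fast]=0, fast++
slow=0 fast=3: a[fast]=2≠0 swap→a[0]=2, slow++,fast++

slow=1, fast=4, a=[2, 0, 0, 0, 1, 0, 2, 0, 1, 0, 6, 5, 4, 7, 0, 0, 0, 0, 0]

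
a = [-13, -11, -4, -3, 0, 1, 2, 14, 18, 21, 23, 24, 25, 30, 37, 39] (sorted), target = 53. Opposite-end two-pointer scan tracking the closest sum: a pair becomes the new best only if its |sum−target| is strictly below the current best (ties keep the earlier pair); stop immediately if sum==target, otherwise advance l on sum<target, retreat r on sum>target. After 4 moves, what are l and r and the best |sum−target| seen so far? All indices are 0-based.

l=4, r=15, best |Δ|=17

l=0 r=15: -13+39=26 d=27 *, l++
l=1 r=15: -11+39=28 d=25 *, l++
l=2 r=15: -4+39=35 d=18 *, l++
l=3 r=15: -3+39=36 d=17 *, l++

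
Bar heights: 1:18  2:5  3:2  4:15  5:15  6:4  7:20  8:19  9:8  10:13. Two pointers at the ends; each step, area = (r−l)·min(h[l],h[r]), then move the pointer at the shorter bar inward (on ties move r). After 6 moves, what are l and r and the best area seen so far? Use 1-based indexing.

[1,10] min(18,13)*9=117 best=117 * → r--
[1,9] min(18,8)*8=64 best=117 → r--
[1,8] min(18,19)*7=126 best=126 * → l++
[2,8] min(5,19)*6=30 best=126 → l++
[3,8] min(2,19)*5=10 best=126 → l++
[4,8] min(15,19)*4=60 best=126 → l++

l=5, r=8, best area=126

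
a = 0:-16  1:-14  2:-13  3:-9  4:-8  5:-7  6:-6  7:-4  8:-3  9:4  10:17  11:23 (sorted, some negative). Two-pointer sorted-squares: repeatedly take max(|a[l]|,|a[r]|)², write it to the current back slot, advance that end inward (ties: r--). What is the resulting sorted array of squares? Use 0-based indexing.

[9, 16, 16, 36, 49, 64, 81, 169, 196, 256, 289, 529]

l=0 r=11: |-16|<=|23| out[11]=529, r--
l=0 r=10: |-16|<=|17| out[10]=289, r--
l=0 r=9: |-16|>|4| out[9]=256, l++
l=1 r=9: |-14|>|4| out[8]=196, l++
l=2 r=9: |-13|>|4| out[7]=169, l++
l=3 r=9: |-9|>|4| out[6]=81, l++
l=4 r=9: |-8|>|4| out[5]=64, l++
l=5 r=9: |-7|>|4| out[4]=49, l++
l=6 r=9: |-6|>|4| out[3]=36, l++
l=7 r=9: |-4|<=|4| out[2]=16, r--
l=7 r=8: |-4|>|-3| out[1]=16, l++
l=8 r=8: |-3|<=|-3| out[0]=9, r--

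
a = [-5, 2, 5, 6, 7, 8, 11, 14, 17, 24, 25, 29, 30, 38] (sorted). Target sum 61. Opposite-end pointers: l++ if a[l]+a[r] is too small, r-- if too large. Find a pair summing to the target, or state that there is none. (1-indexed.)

no pair

[1,14] -5+38=33 <61 → l++
[2,14] 2+38=40 <61 → l++
[3,14] 5+38=43 <61 → l++
[4,14] 6+38=44 <61 → l++
[5,14] 7+38=45 <61 → l++
[6,14] 8+38=46 <61 → l++
[7,14] 11+38=49 <61 → l++
[8,14] 14+38=52 <61 → l++
[9,14] 17+38=55 <61 → l++
[10,14] 24+38=62 >61 → r--
[10,13] 24+30=54 <61 → l++
[11,13] 25+30=55 <61 → l++
[12,13] 29+30=59 <61 → l++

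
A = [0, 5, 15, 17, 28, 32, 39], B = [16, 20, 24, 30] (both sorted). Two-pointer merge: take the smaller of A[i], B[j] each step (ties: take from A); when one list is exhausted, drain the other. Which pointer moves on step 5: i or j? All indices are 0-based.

i=0 j=0: A[i]=0<=B[j]=16 take 0, i++
i=1 j=0: A[i]=5<=B[j]=16 take 5, i++
i=2 j=0: A[i]=15<=B[j]=16 take 15, i++
i=3 j=0: A[i]=17>B[j]=16 take 16, j++
i=3 j=1: A[i]=17<=B[j]=20 take 17, i++

i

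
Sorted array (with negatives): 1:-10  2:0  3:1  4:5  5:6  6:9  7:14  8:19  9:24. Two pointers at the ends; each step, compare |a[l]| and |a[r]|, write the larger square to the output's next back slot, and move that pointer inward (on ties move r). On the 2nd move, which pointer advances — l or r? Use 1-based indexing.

[1,9] |-10|<=|24| out[9]=576 → r--
[1,8] |-10|<=|19| out[8]=361 → r--

r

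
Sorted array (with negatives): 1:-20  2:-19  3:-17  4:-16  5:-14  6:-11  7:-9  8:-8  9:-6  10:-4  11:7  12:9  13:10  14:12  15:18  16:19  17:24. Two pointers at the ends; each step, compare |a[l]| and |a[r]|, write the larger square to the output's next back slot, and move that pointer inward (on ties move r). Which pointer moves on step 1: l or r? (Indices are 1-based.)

l=1 r=17: |-20|<=|24| out[17]=576, r--

r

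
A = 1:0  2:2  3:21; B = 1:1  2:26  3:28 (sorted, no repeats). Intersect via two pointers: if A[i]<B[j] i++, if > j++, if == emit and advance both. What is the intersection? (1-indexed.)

intersection = []

[i=1,j=1] 0<1 → i++
[i=2,j=1] 2>1 → j++
[i=2,j=2] 2<26 → i++
[i=3,j=2] 21<26 → i++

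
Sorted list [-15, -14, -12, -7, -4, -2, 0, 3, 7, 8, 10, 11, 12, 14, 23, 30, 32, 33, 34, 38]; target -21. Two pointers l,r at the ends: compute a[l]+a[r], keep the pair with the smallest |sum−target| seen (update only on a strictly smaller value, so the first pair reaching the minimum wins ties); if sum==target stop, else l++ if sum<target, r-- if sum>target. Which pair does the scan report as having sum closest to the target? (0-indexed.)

[0,19] -15+38=23 d=44 * → r--
[0,18] -15+34=19 d=40 * → r--
[0,17] -15+33=18 d=39 * → r--
[0,16] -15+32=17 d=38 * → r--
[0,15] -15+30=15 d=36 * → r--
[0,14] -15+23=8 d=29 * → r--
[0,13] -15+14=-1 d=20 * → r--
[0,12] -15+12=-3 d=18 * → r--
[0,11] -15+11=-4 d=17 * → r--
[0,10] -15+10=-5 d=16 * → r--
[0,9] -15+8=-7 d=14 * → r--
[0,8] -15+7=-8 d=13 * → r--
[0,7] -15+3=-12 d=9 * → r--
[0,6] -15+0=-15 d=6 * → r--
[0,5] -15+-2=-17 d=4 * → r--
[0,4] -15+-4=-19 d=2 * → r--
[0,3] -15+-7=-22 d=1 * → l++
[1,3] -14+-7=-21 d=0 * → stop

pair (-14, -7) with sum -21 (|Δ|=0)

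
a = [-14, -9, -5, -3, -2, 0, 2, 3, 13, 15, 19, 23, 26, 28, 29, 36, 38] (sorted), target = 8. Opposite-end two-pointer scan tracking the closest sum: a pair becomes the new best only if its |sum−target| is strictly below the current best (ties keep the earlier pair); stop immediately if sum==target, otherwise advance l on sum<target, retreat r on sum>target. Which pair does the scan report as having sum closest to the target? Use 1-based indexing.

l=1 r=17: -14+38=24 d=16 *, r--
l=1 r=16: -14+36=22 d=14 *, r--
l=1 r=15: -14+29=15 d=7 *, r--
l=1 r=14: -14+28=14 d=6 *, r--
l=1 r=13: -14+26=12 d=4 *, r--
l=1 r=12: -14+23=9 d=1 *, r--
l=1 r=11: -14+19=5 d=3, l++
l=2 r=11: -9+19=10 d=2, r--
l=2 r=10: -9+15=6 d=2, l++
l=3 r=10: -5+15=10 d=2, r--
l=3 r=9: -5+13=8 d=0 *, stop

pair (-5, 13) with sum 8 (|Δ|=0)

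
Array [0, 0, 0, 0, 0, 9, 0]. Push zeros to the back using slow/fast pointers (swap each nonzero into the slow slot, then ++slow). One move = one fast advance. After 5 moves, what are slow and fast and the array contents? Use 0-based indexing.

(s=0,f=0) a[fast]=0 → fast++
(s=0,f=1) a[fast]=0 → fast++
(s=0,f=2) a[fast]=0 → fast++
(s=0,f=3) a[fast]=0 → fast++
(s=0,f=4) a[fast]=0 → fast++

slow=0, fast=5, a=[0, 0, 0, 0, 0, 9, 0]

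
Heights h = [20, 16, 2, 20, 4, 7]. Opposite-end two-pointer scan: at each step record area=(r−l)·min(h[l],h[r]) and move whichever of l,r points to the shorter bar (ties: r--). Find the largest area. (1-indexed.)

max area = 60

l=1 r=6: min(20,7)*5=35 best=35 *, r--
l=1 r=5: min(20,4)*4=16 best=35, r--
l=1 r=4: min(20,20)*3=60 best=60 *, r--
l=1 r=3: min(20,2)*2=4 best=60, r--
l=1 r=2: min(20,16)*1=16 best=60, r--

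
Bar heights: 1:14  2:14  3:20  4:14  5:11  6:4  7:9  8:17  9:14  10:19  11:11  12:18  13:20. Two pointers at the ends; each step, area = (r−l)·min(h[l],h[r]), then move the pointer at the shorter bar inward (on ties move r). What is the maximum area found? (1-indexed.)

l=1 r=13: min(14,20)*12=168 best=168 *, l++
l=2 r=13: min(14,20)*11=154 best=168, l++
l=3 r=13: min(20,20)*10=200 best=200 *, r--
l=3 r=12: min(20,18)*9=162 best=200, r--
l=3 r=11: min(20,11)*8=88 best=200, r--
l=3 r=10: min(20,19)*7=133 best=200, r--
l=3 r=9: min(20,14)*6=84 best=200, r--
l=3 r=8: min(20,17)*5=85 best=200, r--
l=3 r=7: min(20,9)*4=36 best=200, r--
l=3 r=6: min(20,4)*3=12 best=200, r--
l=3 r=5: min(20,11)*2=22 best=200, r--
l=3 r=4: min(20,14)*1=14 best=200, r--

max area = 200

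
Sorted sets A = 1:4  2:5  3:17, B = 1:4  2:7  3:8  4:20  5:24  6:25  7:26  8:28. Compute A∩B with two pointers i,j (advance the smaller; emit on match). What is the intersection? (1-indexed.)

intersection = [4]

[i=1,j=1] 4==4 emit → i++,j++
[i=2,j=2] 5<7 → i++
[i=3,j=2] 17>7 → j++
[i=3,j=3] 17>8 → j++
[i=3,j=4] 17<20 → i++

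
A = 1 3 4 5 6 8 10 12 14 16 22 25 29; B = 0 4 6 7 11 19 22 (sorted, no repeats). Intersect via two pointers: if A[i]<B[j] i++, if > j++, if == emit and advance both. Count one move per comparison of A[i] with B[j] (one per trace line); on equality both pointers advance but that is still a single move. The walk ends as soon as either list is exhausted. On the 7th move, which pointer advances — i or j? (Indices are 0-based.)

[i=0,j=0] 1>0 → j++
[i=0,j=1] 1<4 → i++
[i=1,j=1] 3<4 → i++
[i=2,j=1] 4==4 emit → i++,j++
[i=3,j=2] 5<6 → i++
[i=4,j=2] 6==6 emit → i++,j++
[i=5,j=3] 8>7 → j++

j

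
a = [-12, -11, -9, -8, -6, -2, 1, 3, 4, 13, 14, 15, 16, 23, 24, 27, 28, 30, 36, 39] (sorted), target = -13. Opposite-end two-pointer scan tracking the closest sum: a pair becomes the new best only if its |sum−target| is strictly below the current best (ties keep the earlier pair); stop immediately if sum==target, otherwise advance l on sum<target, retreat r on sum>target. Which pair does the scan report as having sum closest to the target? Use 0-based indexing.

l=0 r=19: -12+39=27 d=40 *, r--
l=0 r=18: -12+36=24 d=37 *, r--
l=0 r=17: -12+30=18 d=31 *, r--
l=0 r=16: -12+28=16 d=29 *, r--
l=0 r=15: -12+27=15 d=28 *, r--
l=0 r=14: -12+24=12 d=25 *, r--
l=0 r=13: -12+23=11 d=24 *, r--
l=0 r=12: -12+16=4 d=17 *, r--
l=0 r=11: -12+15=3 d=16 *, r--
l=0 r=10: -12+14=2 d=15 *, r--
l=0 r=9: -12+13=1 d=14 *, r--
l=0 r=8: -12+4=-8 d=5 *, r--
l=0 r=7: -12+3=-9 d=4 *, r--
l=0 r=6: -12+1=-11 d=2 *, r--
l=0 r=5: -12+-2=-14 d=1 *, l++
l=1 r=5: -11+-2=-13 d=0 *, stop

pair (-11, -2) with sum -13 (|Δ|=0)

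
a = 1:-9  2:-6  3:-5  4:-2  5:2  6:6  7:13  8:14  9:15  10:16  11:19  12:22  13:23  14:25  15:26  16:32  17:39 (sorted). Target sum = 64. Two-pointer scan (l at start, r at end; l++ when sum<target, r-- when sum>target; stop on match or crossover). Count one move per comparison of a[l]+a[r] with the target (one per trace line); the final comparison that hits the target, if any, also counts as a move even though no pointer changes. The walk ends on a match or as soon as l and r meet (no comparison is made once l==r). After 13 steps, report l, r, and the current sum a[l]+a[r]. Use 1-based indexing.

l=14, r=17, sum=64

[1,17] -9+39=30 <64 → l++
[2,17] -6+39=33 <64 → l++
[3,17] -5+39=34 <64 → l++
[4,17] -2+39=37 <64 → l++
[5,17] 2+39=41 <64 → l++
[6,17] 6+39=45 <64 → l++
[7,17] 13+39=52 <64 → l++
[8,17] 14+39=53 <64 → l++
[9,17] 15+39=54 <64 → l++
[10,17] 16+39=55 <64 → l++
[11,17] 19+39=58 <64 → l++
[12,17] 22+39=61 <64 → l++
[13,17] 23+39=62 <64 → l++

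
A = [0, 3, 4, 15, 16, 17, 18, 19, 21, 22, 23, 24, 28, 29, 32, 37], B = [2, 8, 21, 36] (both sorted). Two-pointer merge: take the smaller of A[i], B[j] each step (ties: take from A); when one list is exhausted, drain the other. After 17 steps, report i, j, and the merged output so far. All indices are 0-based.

i=0 j=0: A[i]=0<=B[j]=2 take 0, i++
i=1 j=0: A[i]=3>B[j]=2 take 2, j++
i=1 j=1: A[i]=3<=B[j]=8 take 3, i++
i=2 j=1: A[i]=4<=B[j]=8 take 4, i++
i=3 j=1: A[i]=15>B[j]=8 take 8, j++
i=3 j=2: A[i]=15<=B[j]=21 take 15, i++
i=4 j=2: A[i]=16<=B[j]=21 take 16, i++
i=5 j=2: A[i]=17<=B[j]=21 take 17, i++
i=6 j=2: A[i]=18<=B[j]=21 take 18, i++
i=7 j=2: A[i]=19<=B[j]=21 take 19, i++
i=8 j=2: A[i]=21<=B[j]=21 take 21, i++
i=9 j=2: A[i]=22>B[j]=21 take 21, j++
i=9 j=3: A[i]=22<=B[j]=36 take 22, i++
i=10 j=3: A[i]=23<=B[j]=36 take 23, i++
i=11 j=3: A[i]=24<=B[j]=36 take 24, i++
i=12 j=3: A[i]=28<=B[j]=36 take 28, i++
i=13 j=3: A[i]=29<=B[j]=36 take 29, i++

i=14, j=3, merged so far=[0, 2, 3, 4, 8, 15, 16, 17, 18, 19, 21, 21, 22, 23, 24, 28, 29]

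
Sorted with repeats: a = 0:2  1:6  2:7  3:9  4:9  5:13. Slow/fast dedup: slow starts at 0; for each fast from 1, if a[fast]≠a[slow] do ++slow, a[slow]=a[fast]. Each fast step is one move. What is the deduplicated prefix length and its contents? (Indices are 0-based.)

slow=0 fast=1: a[fast]=6≠a[slow]=2 write a[1]=6, slow++,fast++
slow=1 fast=2: a[fast]=7≠a[slow]=6 write a[2]=7, slow++,fast++
slow=2 fast=3: a[fast]=9≠a[slow]=7 write a[3]=9, slow++,fast++
slow=3 fast=4: a[fast]=9=a[slow] dup, fast++
slow=3 fast=5: a[fast]=13≠a[slow]=9 write a[4]=13, slow++,fast++

length 5; prefix = [2, 6, 7, 9, 13]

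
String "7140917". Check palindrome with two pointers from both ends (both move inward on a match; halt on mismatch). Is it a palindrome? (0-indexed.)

[0,6] '7'=='7' → l++,r--
[1,5] '1'=='1' → l++,r--
[2,4] '4'!='9' → stop

not a palindrome (mismatch at 2,4)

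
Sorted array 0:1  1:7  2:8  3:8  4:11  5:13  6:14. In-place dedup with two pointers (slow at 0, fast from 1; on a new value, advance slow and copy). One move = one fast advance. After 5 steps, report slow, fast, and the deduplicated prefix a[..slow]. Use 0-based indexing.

slow=4, fast=6, prefix=[1, 7, 8, 11, 13]

(s=0,f=1) a[fast]=7≠a[slow]=1 write a[1]=7 → slow++,fast++
(s=1,f=2) a[fast]=8≠a[slow]=7 write a[2]=8 → slow++,fast++
(s=2,f=3) a[fast]=8=a[slow] dup → fast++
(s=2,f=4) a[fast]=11≠a[slow]=8 write a[3]=11 → slow++,fast++
(s=3,f=5) a[fast]=13≠a[slow]=11 write a[4]=13 → slow++,fast++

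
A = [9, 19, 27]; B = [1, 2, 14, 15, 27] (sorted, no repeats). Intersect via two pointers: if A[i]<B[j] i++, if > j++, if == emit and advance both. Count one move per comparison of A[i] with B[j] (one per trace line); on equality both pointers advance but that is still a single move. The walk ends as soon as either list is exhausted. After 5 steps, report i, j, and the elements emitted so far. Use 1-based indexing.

[i=1,j=1] 9>1 → j++
[i=1,j=2] 9>2 → j++
[i=1,j=3] 9<14 → i++
[i=2,j=3] 19>14 → j++
[i=2,j=4] 19>15 → j++

i=2, j=5, emitted=[]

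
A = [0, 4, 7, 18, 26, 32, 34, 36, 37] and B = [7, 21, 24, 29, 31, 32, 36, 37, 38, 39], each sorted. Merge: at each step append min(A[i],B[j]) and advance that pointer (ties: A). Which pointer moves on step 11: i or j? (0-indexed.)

i

[i=0,j=0] A[i]=0<=B[j]=7 take 0 → i++
[i=1,j=0] A[i]=4<=B[j]=7 take 4 → i++
[i=2,j=0] A[i]=7<=B[j]=7 take 7 → i++
[i=3,j=0] A[i]=18>B[j]=7 take 7 → j++
[i=3,j=1] A[i]=18<=B[j]=21 take 18 → i++
[i=4,j=1] A[i]=26>B[j]=21 take 21 → j++
[i=4,j=2] A[i]=26>B[j]=24 take 24 → j++
[i=4,j=3] A[i]=26<=B[j]=29 take 26 → i++
[i=5,j=3] A[i]=32>B[j]=29 take 29 → j++
[i=5,j=4] A[i]=32>B[j]=31 take 31 → j++
[i=5,j=5] A[i]=32<=B[j]=32 take 32 → i++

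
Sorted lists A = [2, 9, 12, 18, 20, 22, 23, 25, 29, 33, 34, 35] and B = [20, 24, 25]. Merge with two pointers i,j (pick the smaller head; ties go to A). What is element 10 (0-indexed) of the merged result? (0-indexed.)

merged[10] = 25

[i=0,j=0] A[i]=2<=B[j]=20 take 2 → i++
[i=1,j=0] A[i]=9<=B[j]=20 take 9 → i++
[i=2,j=0] A[i]=12<=B[j]=20 take 12 → i++
[i=3,j=0] A[i]=18<=B[j]=20 take 18 → i++
[i=4,j=0] A[i]=20<=B[j]=20 take 20 → i++
[i=5,j=0] A[i]=22>B[j]=20 take 20 → j++
[i=5,j=1] A[i]=22<=B[j]=24 take 22 → i++
[i=6,j=1] A[i]=23<=B[j]=24 take 23 → i++
[i=7,j=1] A[i]=25>B[j]=24 take 24 → j++
[i=7,j=2] A[i]=25<=B[j]=25 take 25 → i++
[i=8,j=2] A[i]=29>B[j]=25 take 25 → j++
[i=8,j=3] B done, take A[i]=29 → i++
[i=9,j=3] B done, take A[i]=33 → i++
[i=10,j=3] B done, take A[i]=34 → i++
[i=11,j=3] B done, take A[i]=35 → i++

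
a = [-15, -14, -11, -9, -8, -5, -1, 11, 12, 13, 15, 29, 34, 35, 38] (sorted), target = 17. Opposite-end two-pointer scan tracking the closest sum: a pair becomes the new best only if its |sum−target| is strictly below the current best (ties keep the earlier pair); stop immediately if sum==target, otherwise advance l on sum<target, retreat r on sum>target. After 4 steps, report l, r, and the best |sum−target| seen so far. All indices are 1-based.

l=2, r=12, best |Δ|=2

l=1 r=15: -15+38=23 d=6 *, r--
l=1 r=14: -15+35=20 d=3 *, r--
l=1 r=13: -15+34=19 d=2 *, r--
l=1 r=12: -15+29=14 d=3, l++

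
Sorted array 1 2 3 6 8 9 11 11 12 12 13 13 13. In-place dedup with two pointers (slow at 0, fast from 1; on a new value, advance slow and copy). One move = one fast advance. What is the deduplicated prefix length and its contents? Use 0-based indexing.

slow=0 fast=1: a[fast]=2≠a[slow]=1 write a[1]=2, slow++,fast++
slow=1 fast=2: a[fast]=3≠a[slow]=2 write a[2]=3, slow++,fast++
slow=2 fast=3: a[fast]=6≠a[slow]=3 write a[3]=6, slow++,fast++
slow=3 fast=4: a[fast]=8≠a[slow]=6 write a[4]=8, slow++,fast++
slow=4 fast=5: a[fast]=9≠a[slow]=8 write a[5]=9, slow++,fast++
slow=5 fast=6: a[fast]=11≠a[slow]=9 write a[6]=11, slow++,fast++
slow=6 fast=7: a[fast]=11=a[slow] dup, fast++
slow=6 fast=8: a[fast]=12≠a[slow]=11 write a[7]=12, slow++,fast++
slow=7 fast=9: a[fast]=12=a[slow] dup, fast++
slow=7 fast=10: a[fast]=13≠a[slow]=12 write a[8]=13, slow++,fast++
slow=8 fast=11: a[fast]=13=a[slow] dup, fast++
slow=8 fast=12: a[fast]=13=a[slow] dup, fast++

length 9; prefix = [1, 2, 3, 6, 8, 9, 11, 12, 13]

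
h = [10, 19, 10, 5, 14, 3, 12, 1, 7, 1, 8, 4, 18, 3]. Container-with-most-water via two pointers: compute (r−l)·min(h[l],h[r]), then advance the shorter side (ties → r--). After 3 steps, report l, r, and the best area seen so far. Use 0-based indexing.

[0,13] min(10,3)*13=39 best=39 * → r--
[0,12] min(10,18)*12=120 best=120 * → l++
[1,12] min(19,18)*11=198 best=198 * → r--

l=1, r=11, best area=198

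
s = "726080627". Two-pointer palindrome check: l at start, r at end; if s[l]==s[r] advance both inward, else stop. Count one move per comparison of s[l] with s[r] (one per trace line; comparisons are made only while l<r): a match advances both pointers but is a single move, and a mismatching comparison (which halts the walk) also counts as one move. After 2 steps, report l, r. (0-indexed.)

l=2, r=6

[0,8] '7'=='7' → l++,r--
[1,7] '2'=='2' → l++,r--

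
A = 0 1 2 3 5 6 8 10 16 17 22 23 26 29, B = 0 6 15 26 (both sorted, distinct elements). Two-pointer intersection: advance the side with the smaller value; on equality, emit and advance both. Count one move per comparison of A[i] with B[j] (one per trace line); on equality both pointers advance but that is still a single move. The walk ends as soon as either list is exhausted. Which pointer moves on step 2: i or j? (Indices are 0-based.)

i=0 j=0: 0==0 emit, i++,j++
i=1 j=1: 1<6, i++

i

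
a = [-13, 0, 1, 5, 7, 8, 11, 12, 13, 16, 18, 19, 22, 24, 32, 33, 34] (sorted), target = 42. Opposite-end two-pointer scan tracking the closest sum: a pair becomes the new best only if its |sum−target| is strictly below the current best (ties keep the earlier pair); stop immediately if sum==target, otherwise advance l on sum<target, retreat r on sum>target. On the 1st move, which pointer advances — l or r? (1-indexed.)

l

[1,17] -13+34=21 d=21 * → l++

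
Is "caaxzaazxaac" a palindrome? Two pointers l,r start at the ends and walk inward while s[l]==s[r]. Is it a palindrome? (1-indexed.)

palindrome

l=1 r=12: 'c'=='c', l++,r--
l=2 r=11: 'a'=='a', l++,r--
l=3 r=10: 'a'=='a', l++,r--
l=4 r=9: 'x'=='x', l++,r--
l=5 r=8: 'z'=='z', l++,r--
l=6 r=7: 'a'=='a', l++,r--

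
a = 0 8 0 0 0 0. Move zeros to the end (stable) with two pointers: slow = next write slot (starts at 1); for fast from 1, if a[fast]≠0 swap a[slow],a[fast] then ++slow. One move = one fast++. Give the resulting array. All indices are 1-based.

(s=1,f=1) a[fast]=0 → fast++
(s=1,f=2) a[fast]=8≠0 swap→a[1]=8 → slow++,fast++
(s=2,f=3) a[fast]=0 → fast++
(s=2,f=4) a[fast]=0 → fast++
(s=2,f=5) a[fast]=0 → fast++
(s=2,f=6) a[fast]=0 → fast++

[8, 0, 0, 0, 0, 0]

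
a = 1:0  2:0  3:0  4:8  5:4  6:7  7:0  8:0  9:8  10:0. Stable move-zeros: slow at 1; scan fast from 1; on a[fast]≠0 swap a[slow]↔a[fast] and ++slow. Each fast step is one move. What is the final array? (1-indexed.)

[8, 4, 7, 8, 0, 0, 0, 0, 0, 0]

(s=1,f=1) a[fast]=0 → fast++
(s=1,f=2) a[fast]=0 → fast++
(s=1,f=3) a[fast]=0 → fast++
(s=1,f=4) a[fast]=8≠0 swap→a[1]=8 → slow++,fast++
(s=2,f=5) a[fast]=4≠0 swap→a[2]=4 → slow++,fast++
(s=3,f=6) a[fast]=7≠0 swap→a[3]=7 → slow++,fast++
(s=4,f=7) a[fast]=0 → fast++
(s=4,f=8) a[fast]=0 → fast++
(s=4,f=9) a[fast]=8≠0 swap→a[4]=8 → slow++,fast++
(s=5,f=10) a[fast]=0 → fast++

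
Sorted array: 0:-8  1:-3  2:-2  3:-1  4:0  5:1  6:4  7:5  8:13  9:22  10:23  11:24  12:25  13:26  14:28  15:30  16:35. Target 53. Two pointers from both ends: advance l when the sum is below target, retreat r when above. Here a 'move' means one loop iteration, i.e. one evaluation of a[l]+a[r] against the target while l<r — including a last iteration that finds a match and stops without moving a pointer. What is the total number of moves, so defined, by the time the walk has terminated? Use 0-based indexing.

l=0 r=16: -8+35=27 <53, l++
l=1 r=16: -3+35=32 <53, l++
l=2 r=16: -2+35=33 <53, l++
l=3 r=16: -1+35=34 <53, l++
l=4 r=16: 0+35=35 <53, l++
l=5 r=16: 1+35=36 <53, l++
l=6 r=16: 4+35=39 <53, l++
l=7 r=16: 5+35=40 <53, l++
l=8 r=16: 13+35=48 <53, l++
l=9 r=16: 22+35=57 >53, r--
l=9 r=15: 22+30=52 <53, l++
l=10 r=15: 23+30=53, found

12 moves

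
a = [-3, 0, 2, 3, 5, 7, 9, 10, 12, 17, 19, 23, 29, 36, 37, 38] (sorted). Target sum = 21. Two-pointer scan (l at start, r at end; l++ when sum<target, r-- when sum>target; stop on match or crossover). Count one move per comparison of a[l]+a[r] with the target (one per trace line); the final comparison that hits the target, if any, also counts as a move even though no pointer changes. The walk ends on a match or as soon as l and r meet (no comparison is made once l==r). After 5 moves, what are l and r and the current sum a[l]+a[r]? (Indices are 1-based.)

[1,16] -3+38=35 >21 → r--
[1,15] -3+37=34 >21 → r--
[1,14] -3+36=33 >21 → r--
[1,13] -3+29=26 >21 → r--
[1,12] -3+23=20 <21 → l++

l=2, r=12, sum=23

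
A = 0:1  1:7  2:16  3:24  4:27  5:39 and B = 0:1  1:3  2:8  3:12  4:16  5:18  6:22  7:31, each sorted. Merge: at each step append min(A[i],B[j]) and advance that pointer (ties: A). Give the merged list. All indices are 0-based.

[1, 1, 3, 7, 8, 12, 16, 16, 18, 22, 24, 27, 31, 39]

[i=0,j=0] A[i]=1<=B[j]=1 take 1 → i++
[i=1,j=0] A[i]=7>B[j]=1 take 1 → j++
[i=1,j=1] A[i]=7>B[j]=3 take 3 → j++
[i=1,j=2] A[i]=7<=B[j]=8 take 7 → i++
[i=2,j=2] A[i]=16>B[j]=8 take 8 → j++
[i=2,j=3] A[i]=16>B[j]=12 take 12 → j++
[i=2,j=4] A[i]=16<=B[j]=16 take 16 → i++
[i=3,j=4] A[i]=24>B[j]=16 take 16 → j++
[i=3,j=5] A[i]=24>B[j]=18 take 18 → j++
[i=3,j=6] A[i]=24>B[j]=22 take 22 → j++
[i=3,j=7] A[i]=24<=B[j]=31 take 24 → i++
[i=4,j=7] A[i]=27<=B[j]=31 take 27 → i++
[i=5,j=7] A[i]=39>B[j]=31 take 31 → j++
[i=5,j=8] B done, take A[i]=39 → i++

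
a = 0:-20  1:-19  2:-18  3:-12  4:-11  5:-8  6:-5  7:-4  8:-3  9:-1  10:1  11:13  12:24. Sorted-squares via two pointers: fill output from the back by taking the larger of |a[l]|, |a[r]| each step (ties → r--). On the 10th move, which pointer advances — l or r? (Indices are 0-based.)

l

l=0 r=12: |-20|<=|24| out[12]=576, r--
l=0 r=11: |-20|>|13| out[11]=400, l++
l=1 r=11: |-19|>|13| out[10]=361, l++
l=2 r=11: |-18|>|13| out[9]=324, l++
l=3 r=11: |-12|<=|13| out[8]=169, r--
l=3 r=10: |-12|>|1| out[7]=144, l++
l=4 r=10: |-11|>|1| out[6]=121, l++
l=5 r=10: |-8|>|1| out[5]=64, l++
l=6 r=10: |-5|>|1| out[4]=25, l++
l=7 r=10: |-4|>|1| out[3]=16, l++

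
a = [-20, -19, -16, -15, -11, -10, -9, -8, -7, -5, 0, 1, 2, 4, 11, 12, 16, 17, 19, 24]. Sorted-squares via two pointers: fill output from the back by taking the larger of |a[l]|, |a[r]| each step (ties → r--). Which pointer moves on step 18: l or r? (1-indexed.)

r

[1,20] |-20|<=|24| out[20]=576 → r--
[1,19] |-20|>|19| out[19]=400 → l++
[2,19] |-19|<=|19| out[18]=361 → r--
[2,18] |-19|>|17| out[17]=361 → l++
[3,18] |-16|<=|17| out[16]=289 → r--
[3,17] |-16|<=|16| out[15]=256 → r--
[3,16] |-16|>|12| out[14]=256 → l++
[4,16] |-15|>|12| out[13]=225 → l++
[5,16] |-11|<=|12| out[12]=144 → r--
[5,15] |-11|<=|11| out[11]=121 → r--
[5,14] |-11|>|4| out[10]=121 → l++
[6,14] |-10|>|4| out[9]=100 → l++
[7,14] |-9|>|4| out[8]=81 → l++
[8,14] |-8|>|4| out[7]=64 → l++
[9,14] |-7|>|4| out[6]=49 → l++
[10,14] |-5|>|4| out[5]=25 → l++
[11,14] |0|<=|4| out[4]=16 → r--
[11,13] |0|<=|2| out[3]=4 → r--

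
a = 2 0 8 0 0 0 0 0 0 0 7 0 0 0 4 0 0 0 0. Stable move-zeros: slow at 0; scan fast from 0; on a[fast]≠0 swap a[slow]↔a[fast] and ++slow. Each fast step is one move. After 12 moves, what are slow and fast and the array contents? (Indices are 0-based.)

(s=0,f=0) a[fast]=2≠0 swap→a[0]=2 → slow++,fast++
(s=1,f=1) a[fast]=0 → fast++
(s=1,f=2) a[fast]=8≠0 swap→a[1]=8 → slow++,fast++
(s=2,f=3) a[fast]=0 → fast++
(s=2,f=4) a[fast]=0 → fast++
(s=2,f=5) a[fast]=0 → fast++
(s=2,f=6) a[fast]=0 → fast++
(s=2,f=7) a[fast]=0 → fast++
(s=2,f=8) a[fast]=0 → fast++
(s=2,f=9) a[fast]=0 → fast++
(s=2,f=10) a[fast]=7≠0 swap→a[2]=7 → slow++,fast++
(s=3,f=11) a[fast]=0 → fast++

slow=3, fast=12, a=[2, 8, 7, 0, 0, 0, 0, 0, 0, 0, 0, 0, 0, 0, 4, 0, 0, 0, 0]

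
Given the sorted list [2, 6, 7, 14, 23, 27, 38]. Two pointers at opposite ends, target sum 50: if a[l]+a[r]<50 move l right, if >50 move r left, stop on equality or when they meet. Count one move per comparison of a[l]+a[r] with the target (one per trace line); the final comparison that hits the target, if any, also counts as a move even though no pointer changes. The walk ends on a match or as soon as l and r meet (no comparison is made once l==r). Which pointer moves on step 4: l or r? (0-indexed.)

r

l=0 r=6: 2+38=40 <50, l++
l=1 r=6: 6+38=44 <50, l++
l=2 r=6: 7+38=45 <50, l++
l=3 r=6: 14+38=52 >50, r--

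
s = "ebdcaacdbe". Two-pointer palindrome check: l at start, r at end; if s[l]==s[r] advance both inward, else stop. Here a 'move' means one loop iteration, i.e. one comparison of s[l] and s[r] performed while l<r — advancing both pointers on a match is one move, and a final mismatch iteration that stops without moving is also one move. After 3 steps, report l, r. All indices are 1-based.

l=1 r=10: 'e'=='e', l++,r--
l=2 r=9: 'b'=='b', l++,r--
l=3 r=8: 'd'=='d', l++,r--

l=4, r=7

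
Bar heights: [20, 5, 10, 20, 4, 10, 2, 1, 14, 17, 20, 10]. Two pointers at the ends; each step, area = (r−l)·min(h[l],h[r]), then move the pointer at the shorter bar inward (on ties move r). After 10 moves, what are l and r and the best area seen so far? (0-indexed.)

l=0, r=1, best area=200

l=0 r=11: min(20,10)*11=110 best=110 *, r--
l=0 r=10: min(20,20)*10=200 best=200 *, r--
l=0 r=9: min(20,17)*9=153 best=200, r--
l=0 r=8: min(20,14)*8=112 best=200, r--
l=0 r=7: min(20,1)*7=7 best=200, r--
l=0 r=6: min(20,2)*6=12 best=200, r--
l=0 r=5: min(20,10)*5=50 best=200, r--
l=0 r=4: min(20,4)*4=16 best=200, r--
l=0 r=3: min(20,20)*3=60 best=200, r--
l=0 r=2: min(20,10)*2=20 best=200, r--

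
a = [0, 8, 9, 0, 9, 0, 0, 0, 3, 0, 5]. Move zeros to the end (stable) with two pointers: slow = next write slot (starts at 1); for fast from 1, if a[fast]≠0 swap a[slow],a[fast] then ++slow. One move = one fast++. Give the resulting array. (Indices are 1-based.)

[8, 9, 9, 3, 5, 0, 0, 0, 0, 0, 0]

slow=1 fast=1: a[fast]=0, fast++
slow=1 fast=2: a[fast]=8≠0 swap→a[1]=8, slow++,fast++
slow=2 fast=3: a[fast]=9≠0 swap→a[2]=9, slow++,fast++
slow=3 fast=4: a[fast]=0, fast++
slow=3 fast=5: a[fast]=9≠0 swap→a[3]=9, slow++,fast++
slow=4 fast=6: a[fast]=0, fast++
slow=4 fast=7: a[fast]=0, fast++
slow=4 fast=8: a[fast]=0, fast++
slow=4 fast=9: a[fast]=3≠0 swap→a[4]=3, slow++,fast++
slow=5 fast=10: a[fast]=0, fast++
slow=5 fast=11: a[fast]=5≠0 swap→a[5]=5, slow++,fast++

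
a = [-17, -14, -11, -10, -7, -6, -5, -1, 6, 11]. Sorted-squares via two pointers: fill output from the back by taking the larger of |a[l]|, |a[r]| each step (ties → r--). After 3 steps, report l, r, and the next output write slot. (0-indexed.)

l=0 r=9: |-17|>|11| out[9]=289, l++
l=1 r=9: |-14|>|11| out[8]=196, l++
l=2 r=9: |-11|<=|11| out[7]=121, r--

l=2, r=8, next write slot=6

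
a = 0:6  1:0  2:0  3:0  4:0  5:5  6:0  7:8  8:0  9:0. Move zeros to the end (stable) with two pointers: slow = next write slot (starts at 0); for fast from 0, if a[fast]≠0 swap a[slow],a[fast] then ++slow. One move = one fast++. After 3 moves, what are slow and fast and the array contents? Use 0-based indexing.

slow=0 fast=0: a[fast]=6≠0 swap→a[0]=6, slow++,fast++
slow=1 fast=1: a[fast]=0, fast++
slow=1 fast=2: a[fast]=0, fast++

slow=1, fast=3, a=[6, 0, 0, 0, 0, 5, 0, 8, 0, 0]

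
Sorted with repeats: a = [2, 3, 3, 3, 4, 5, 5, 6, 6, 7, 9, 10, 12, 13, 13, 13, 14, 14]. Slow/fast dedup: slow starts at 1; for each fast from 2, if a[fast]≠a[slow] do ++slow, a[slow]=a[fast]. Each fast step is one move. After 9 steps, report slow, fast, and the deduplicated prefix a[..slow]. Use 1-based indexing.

slow=1 fast=2: a[fast]=3≠a[slow]=2 write a[2]=3, slow++,fast++
slow=2 fast=3: a[fast]=3=a[slow] dup, fast++
slow=2 fast=4: a[fast]=3=a[slow] dup, fast++
slow=2 fast=5: a[fast]=4≠a[slow]=3 write a[3]=4, slow++,fast++
slow=3 fast=6: a[fast]=5≠a[slow]=4 write a[4]=5, slow++,fast++
slow=4 fast=7: a[fast]=5=a[slow] dup, fast++
slow=4 fast=8: a[fast]=6≠a[slow]=5 write a[5]=6, slow++,fast++
slow=5 fast=9: a[fast]=6=a[slow] dup, fast++
slow=5 fast=10: a[fast]=7≠a[slow]=6 write a[6]=7, slow++,fast++

slow=6, fast=11, prefix=[2, 3, 4, 5, 6, 7]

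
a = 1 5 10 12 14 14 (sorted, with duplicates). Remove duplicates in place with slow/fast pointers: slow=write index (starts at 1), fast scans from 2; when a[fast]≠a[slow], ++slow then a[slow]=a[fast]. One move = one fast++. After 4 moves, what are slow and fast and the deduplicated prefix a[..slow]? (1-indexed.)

slow=1 fast=2: a[fast]=5≠a[slow]=1 write a[2]=5, slow++,fast++
slow=2 fast=3: a[fast]=10≠a[slow]=5 write a[3]=10, slow++,fast++
slow=3 fast=4: a[fast]=12≠a[slow]=10 write a[4]=12, slow++,fast++
slow=4 fast=5: a[fast]=14≠a[slow]=12 write a[5]=14, slow++,fast++

slow=5, fast=6, prefix=[1, 5, 10, 12, 14]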